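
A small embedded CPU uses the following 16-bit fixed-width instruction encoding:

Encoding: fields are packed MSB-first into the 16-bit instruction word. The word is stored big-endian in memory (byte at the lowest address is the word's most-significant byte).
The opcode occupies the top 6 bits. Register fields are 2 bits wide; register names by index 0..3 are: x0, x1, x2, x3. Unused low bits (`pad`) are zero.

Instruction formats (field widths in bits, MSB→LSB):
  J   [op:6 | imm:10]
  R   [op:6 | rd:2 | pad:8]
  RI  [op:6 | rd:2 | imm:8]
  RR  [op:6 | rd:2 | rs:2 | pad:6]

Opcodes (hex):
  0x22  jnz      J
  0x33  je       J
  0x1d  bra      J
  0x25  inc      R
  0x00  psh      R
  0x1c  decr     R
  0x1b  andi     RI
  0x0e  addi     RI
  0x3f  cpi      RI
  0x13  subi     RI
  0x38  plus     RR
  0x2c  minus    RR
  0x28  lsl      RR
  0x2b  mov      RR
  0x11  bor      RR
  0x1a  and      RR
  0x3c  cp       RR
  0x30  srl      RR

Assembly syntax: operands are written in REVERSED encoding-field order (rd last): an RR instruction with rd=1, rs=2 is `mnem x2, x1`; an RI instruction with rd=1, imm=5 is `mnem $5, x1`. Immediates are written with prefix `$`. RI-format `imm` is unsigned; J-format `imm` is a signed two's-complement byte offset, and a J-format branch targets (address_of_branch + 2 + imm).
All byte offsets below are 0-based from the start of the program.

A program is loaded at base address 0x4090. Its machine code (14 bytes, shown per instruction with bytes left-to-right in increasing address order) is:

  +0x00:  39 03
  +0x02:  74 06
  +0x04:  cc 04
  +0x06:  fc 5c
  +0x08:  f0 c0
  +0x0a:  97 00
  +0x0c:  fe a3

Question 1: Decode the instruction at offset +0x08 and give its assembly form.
+0x08: f0 c0 ⇒ word 0xf0c0 (big)
  op=0xf0c0>>10=0x3c ⇒ cp (RR)
  rd: (w>>8)&0x3=0x0 → x0
  rs: (w>>6)&0x3=0x3 → x3

cp x3, x0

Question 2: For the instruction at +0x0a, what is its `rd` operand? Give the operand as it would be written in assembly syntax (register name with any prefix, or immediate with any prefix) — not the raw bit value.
x3

@+0a  big-endian(97 00) = 0x9700
  top 6b → 0x25 → inc [R]
  [9:8] rd=3 = x3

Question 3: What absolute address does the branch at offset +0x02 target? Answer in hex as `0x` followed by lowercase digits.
+0x02: 74 06 ⇒ word 0x7406 (big)
  op=0x7406>>10=0x1d ⇒ bra (J)
  [9:0] imm=6 = $6
  target = base 0x4090 + off 0x02 + 2 + imm 6 = 0x409a

0x409a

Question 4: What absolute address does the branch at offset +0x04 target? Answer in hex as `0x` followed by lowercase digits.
0x409a

off 0x04: read cc 04 as big → 0xcc04
  op=0xcc04>>10=0x33 ⇒ je (J)
  imm@[9:0]=0x4 ⇒ $4
  target = base 0x4090 + off 0x04 + 2 + imm 4 = 0x409a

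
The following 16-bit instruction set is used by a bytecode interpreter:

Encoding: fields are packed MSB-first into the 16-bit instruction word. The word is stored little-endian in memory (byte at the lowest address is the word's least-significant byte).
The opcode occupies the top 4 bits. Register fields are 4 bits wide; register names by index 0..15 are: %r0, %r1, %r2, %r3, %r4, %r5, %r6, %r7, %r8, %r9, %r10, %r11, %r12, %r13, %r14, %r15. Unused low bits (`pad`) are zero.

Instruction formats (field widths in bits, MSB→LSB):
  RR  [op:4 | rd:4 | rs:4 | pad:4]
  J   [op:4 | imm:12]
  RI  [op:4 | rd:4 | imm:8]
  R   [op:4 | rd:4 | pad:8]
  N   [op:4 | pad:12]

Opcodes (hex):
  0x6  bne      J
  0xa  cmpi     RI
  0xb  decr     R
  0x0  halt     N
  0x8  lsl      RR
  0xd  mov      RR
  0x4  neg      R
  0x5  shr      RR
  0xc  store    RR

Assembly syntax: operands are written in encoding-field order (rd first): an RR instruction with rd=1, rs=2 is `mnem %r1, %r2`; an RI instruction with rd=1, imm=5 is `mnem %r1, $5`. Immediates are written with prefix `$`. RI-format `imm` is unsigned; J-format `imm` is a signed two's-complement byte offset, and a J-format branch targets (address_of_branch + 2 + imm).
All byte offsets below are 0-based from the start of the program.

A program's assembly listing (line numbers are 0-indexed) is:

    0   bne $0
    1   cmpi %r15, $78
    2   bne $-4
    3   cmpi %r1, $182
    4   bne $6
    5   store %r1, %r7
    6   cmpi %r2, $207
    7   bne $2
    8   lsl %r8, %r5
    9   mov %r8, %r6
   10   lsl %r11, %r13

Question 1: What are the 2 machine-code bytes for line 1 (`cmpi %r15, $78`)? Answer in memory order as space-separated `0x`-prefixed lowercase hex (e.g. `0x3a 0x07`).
L1: cmpi op=0xa:4|rd=15:4|imm=78:8 ⇒ 0xaf4e ⇒ little 4e af

0x4e 0xaf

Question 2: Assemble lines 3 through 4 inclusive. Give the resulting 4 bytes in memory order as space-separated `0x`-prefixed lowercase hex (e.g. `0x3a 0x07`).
0xb6 0xa1 0x06 0x60

L3: cmpi op=0xa:4|rd=1:4|imm=182:8 ⇒ 0xa1b6 ⇒ little b6 a1
L4: bne op=0x6:4|imm=6:12 ⇒ 0x6006 ⇒ little 06 60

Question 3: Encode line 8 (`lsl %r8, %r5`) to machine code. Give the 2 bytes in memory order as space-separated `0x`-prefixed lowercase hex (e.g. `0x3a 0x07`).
0x50 0x88

8. lsl fields op=0x8:4|rd=8:4|rs=5:4|pad=0:4 → word 8850h → 50 88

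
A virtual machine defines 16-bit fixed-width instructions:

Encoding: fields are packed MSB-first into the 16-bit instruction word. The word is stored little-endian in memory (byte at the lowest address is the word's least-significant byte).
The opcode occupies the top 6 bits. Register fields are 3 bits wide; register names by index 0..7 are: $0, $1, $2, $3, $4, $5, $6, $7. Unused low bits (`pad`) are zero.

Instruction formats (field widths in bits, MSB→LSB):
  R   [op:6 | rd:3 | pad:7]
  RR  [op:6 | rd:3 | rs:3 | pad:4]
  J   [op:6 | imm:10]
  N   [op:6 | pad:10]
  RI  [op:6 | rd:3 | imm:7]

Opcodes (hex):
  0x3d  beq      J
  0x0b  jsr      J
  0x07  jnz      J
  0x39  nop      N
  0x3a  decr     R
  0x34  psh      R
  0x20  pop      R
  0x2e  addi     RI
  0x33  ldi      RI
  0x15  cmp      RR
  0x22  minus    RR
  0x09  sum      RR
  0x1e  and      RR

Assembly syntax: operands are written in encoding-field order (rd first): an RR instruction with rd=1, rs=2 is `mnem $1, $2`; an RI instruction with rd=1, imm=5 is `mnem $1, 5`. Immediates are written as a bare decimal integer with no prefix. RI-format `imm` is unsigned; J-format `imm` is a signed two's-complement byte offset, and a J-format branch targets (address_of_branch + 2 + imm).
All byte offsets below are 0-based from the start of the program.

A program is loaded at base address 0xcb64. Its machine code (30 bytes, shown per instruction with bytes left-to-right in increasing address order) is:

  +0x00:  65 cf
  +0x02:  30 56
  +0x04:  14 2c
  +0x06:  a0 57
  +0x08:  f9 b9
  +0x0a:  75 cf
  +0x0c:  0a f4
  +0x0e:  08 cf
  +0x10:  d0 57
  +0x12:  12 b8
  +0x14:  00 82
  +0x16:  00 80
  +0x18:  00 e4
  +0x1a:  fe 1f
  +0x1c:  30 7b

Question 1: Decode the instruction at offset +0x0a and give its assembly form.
ldi $6, 117

@+0a  little-endian(75 cf) = 0xcf75
  top 6b → 0x33 → ldi [RI]
  rd@[9:7]=0x6 ⇒ $6
  imm@[6:0]=0x75 ⇒ 117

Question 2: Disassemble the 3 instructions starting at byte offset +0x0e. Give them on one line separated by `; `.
ldi $6, 8; cmp $7, $5; addi $0, 18

+0x0e: 08 cf ⇒ word 0xcf08 (little)
  top 6b → 0x33 → ldi [RI]
  rd@[9:7]=0x6 ⇒ $6
  imm@[6:0]=0x8 ⇒ 8
+0x10: d0 57 ⇒ word 0x57d0 (little)
  top 6b → 0x15 → cmp [RR]
  rd@[9:7]=0x7 ⇒ $7
  rs@[6:4]=0x5 ⇒ $5
+0x12: 12 b8 ⇒ word 0xb812 (little)
  top 6b → 0x2e → addi [RI]
  rd@[9:7]=0x0 ⇒ $0
  imm@[6:0]=0x12 ⇒ 18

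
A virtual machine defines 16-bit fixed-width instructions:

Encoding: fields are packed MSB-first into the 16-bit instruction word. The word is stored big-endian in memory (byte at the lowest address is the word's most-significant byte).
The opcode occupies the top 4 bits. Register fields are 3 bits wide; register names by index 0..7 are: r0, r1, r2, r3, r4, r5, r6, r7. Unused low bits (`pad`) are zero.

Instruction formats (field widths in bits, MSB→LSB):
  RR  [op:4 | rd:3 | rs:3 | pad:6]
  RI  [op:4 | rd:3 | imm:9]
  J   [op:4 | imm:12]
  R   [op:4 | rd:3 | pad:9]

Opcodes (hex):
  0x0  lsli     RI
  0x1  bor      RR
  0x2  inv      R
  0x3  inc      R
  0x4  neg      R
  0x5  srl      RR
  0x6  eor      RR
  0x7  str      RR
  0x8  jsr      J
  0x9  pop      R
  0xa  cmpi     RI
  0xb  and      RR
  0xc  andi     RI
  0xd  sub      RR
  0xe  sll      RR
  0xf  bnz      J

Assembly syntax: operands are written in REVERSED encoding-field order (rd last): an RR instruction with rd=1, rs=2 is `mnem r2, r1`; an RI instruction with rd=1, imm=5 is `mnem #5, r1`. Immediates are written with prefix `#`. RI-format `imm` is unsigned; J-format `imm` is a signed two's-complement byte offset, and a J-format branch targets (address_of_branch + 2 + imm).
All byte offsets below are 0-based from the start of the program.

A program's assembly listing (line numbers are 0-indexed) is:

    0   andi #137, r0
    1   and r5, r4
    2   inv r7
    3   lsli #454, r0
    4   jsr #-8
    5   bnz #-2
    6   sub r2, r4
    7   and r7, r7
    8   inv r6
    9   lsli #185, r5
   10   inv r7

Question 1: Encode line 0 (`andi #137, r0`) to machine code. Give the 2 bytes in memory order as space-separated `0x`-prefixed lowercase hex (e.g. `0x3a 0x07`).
0. andi fields op=0xc:4|rd=0:3|imm=137:9 → word c089h → c0 89

0xc0 0x89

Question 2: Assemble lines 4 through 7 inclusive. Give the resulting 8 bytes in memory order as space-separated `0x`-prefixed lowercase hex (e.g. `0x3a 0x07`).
0x8f 0xf8 0xff 0xfe 0xd8 0x80 0xbf 0xc0

line 4 (jsr): pack op=0x8:4|imm=-8:12 = 0x8ff8; big→ 8f f8
line 5 (bnz): pack op=0xf:4|imm=-2:12 = 0xfffe; big→ ff fe
line 6 (sub): pack op=0xd:4|rd=4:3|rs=2:3|pad=0:6 = 0xd880; big→ d8 80
line 7 (and): pack op=0xb:4|rd=7:3|rs=7:3|pad=0:6 = 0xbfc0; big→ bf c0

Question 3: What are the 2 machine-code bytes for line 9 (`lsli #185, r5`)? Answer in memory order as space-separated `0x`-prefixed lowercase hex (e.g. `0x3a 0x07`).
0x0a 0xb9

line 9 (lsli): pack op=0x0:4|rd=5:3|imm=185:9 = 0x0ab9; big→ 0a b9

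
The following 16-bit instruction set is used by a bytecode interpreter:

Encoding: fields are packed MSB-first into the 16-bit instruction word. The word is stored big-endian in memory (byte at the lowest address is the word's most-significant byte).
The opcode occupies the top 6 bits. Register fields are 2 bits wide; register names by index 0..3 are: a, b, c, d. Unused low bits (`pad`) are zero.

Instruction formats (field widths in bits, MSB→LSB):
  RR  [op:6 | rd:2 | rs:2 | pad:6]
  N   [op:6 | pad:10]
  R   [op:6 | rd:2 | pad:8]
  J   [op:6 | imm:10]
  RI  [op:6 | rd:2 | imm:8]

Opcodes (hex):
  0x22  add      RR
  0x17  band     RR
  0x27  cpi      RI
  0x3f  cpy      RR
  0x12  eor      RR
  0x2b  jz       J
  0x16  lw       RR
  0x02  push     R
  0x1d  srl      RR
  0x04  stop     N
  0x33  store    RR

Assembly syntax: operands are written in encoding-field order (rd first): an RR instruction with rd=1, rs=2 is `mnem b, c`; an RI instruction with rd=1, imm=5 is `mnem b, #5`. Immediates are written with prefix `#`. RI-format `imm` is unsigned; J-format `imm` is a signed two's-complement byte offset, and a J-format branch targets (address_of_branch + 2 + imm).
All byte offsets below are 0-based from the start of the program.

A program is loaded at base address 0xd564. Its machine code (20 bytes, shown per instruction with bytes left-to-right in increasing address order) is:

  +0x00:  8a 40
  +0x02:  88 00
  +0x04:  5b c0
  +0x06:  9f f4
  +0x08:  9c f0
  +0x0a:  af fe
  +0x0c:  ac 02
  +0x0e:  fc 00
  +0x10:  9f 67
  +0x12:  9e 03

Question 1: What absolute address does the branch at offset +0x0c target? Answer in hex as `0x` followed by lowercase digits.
0xd574

[0c] ac 02 → 0xac02
  op=0xac02>>10=0x2b ⇒ jz (J)
  imm@[9:0]=0x2 ⇒ #2
  target = base 0xd564 + off 0x0c + 2 + imm 2 = 0xd574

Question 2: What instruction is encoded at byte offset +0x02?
@+02  big-endian(88 00) = 0x8800
  top 6b → 0x22 → add [RR]
  rd: (w>>8)&0x3=0x0 → a
  rs: (w>>6)&0x3=0x0 → a

add a, a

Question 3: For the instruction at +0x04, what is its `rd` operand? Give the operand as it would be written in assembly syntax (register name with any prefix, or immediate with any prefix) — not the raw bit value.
[04] 5b c0 → 0x5bc0
  opcode bits[15:10]=0x16: lw/RR
  [9:8] rd=3 = d
  [7:6] rs=3 = d

d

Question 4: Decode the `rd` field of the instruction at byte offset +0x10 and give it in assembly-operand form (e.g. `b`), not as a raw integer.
+0x10: 9f 67 ⇒ word 0x9f67 (big)
  opcode bits[15:10]=0x27: cpi/RI
  rd: (w>>8)&0x3=0x3 → d
  imm: (w>>0)&0xff=0x67 → #103

d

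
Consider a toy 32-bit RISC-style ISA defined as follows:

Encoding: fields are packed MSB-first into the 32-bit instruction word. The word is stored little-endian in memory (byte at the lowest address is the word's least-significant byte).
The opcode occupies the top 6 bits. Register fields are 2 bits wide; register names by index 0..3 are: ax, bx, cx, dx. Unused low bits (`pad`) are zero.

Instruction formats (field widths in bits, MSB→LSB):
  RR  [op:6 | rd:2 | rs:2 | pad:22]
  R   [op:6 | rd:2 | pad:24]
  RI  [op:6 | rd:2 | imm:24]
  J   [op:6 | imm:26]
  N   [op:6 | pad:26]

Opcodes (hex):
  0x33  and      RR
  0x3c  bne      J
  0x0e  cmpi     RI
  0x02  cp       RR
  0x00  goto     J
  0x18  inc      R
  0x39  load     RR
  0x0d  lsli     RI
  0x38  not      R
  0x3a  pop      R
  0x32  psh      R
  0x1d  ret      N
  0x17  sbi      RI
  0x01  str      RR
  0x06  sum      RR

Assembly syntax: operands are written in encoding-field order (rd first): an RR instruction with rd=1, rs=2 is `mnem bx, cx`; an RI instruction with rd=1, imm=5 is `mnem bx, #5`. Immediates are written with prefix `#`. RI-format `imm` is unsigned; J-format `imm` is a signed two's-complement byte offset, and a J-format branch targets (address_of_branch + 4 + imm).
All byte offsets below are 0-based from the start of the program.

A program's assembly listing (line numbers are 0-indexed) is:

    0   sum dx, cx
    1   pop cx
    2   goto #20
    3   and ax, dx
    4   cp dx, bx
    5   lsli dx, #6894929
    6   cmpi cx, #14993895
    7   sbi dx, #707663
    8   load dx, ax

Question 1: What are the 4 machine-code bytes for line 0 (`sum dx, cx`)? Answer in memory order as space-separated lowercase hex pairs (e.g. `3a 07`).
line 0 (sum): pack op=0x6:6|rd=3:2|rs=2:2|pad=0:22 = 0x1b800000; little→ 00 00 80 1b

00 00 80 1b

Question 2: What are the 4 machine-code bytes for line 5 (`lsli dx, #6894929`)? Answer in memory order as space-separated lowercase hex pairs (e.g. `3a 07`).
5. lsli fields op=0xd:6|rd=3:2|imm=6894929:24 → word 37693551h → 51 35 69 37

51 35 69 37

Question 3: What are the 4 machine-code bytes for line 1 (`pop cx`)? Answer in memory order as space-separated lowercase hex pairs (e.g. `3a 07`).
00 00 00 ea

1. pop fields op=0x3a:6|rd=2:2|pad=0:24 → word ea000000h → 00 00 00 ea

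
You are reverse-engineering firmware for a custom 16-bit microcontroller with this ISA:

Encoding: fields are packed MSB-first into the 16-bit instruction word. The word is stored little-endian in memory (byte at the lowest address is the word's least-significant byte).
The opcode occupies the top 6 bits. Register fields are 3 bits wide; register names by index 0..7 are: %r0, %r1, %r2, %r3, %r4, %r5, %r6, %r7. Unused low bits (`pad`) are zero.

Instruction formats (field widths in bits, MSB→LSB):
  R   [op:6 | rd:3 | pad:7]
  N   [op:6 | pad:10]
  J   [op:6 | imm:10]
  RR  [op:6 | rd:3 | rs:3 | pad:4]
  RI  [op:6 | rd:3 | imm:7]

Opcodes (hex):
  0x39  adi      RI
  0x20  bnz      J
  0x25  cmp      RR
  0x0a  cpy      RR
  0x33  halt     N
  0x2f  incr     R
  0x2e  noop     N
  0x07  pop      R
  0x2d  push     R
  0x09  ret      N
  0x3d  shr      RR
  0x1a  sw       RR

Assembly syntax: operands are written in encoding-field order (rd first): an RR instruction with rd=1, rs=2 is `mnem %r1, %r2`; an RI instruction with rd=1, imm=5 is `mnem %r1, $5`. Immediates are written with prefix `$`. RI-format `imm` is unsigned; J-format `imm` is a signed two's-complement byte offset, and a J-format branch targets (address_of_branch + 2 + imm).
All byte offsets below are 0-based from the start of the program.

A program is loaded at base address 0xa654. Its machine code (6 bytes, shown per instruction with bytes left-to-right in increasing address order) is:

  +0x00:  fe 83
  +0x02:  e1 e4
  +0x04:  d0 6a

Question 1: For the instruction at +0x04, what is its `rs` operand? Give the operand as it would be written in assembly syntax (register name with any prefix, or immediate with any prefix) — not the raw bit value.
+0x04: d0 6a ⇒ word 0x6ad0 (little)
  op=0x6ad0>>10=0x1a ⇒ sw (RR)
  rd@[9:7]=0x5 ⇒ %r5
  rs@[6:4]=0x5 ⇒ %r5

%r5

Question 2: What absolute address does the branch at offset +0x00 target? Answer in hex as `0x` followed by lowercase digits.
0xa654

@+00  little-endian(fe 83) = 0x83fe
  top 6b → 0x20 → bnz [J]
  imm: (w>>0)&0x3ff=0x3fe (s10→-2) → $-2
  target = base 0xa654 + off 0x00 + 2 + imm -2 = 0xa654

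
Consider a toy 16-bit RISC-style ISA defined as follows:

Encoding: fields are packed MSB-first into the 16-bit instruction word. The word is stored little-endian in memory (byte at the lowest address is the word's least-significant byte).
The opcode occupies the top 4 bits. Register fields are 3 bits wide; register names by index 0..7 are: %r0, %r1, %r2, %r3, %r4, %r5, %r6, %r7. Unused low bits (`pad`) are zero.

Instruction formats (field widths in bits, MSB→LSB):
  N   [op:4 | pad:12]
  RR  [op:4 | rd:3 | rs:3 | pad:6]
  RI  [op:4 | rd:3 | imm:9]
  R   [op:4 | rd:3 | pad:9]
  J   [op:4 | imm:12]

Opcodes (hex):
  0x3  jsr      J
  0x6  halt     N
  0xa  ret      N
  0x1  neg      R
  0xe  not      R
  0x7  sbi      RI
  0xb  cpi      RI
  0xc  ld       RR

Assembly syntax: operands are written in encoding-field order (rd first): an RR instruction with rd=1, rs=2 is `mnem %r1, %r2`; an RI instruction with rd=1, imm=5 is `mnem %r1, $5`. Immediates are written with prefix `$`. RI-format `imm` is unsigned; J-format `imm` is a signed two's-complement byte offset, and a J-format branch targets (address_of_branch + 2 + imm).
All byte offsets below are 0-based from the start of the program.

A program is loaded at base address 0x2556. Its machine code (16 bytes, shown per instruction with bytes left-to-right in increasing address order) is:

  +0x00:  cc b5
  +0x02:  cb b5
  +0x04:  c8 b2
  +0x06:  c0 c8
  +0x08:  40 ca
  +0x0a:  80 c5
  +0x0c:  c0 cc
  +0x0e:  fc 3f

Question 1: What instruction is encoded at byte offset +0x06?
ld %r4, %r3

[06] c0 c8 → 0xc8c0
  top 4b → 0xc → ld [RR]
  rd: (w>>9)&0x7=0x4 → %r4
  rs: (w>>6)&0x7=0x3 → %r3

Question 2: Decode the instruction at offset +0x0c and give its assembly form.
ld %r6, %r3

[0c] c0 cc → 0xccc0
  opcode bits[15:12]=0xc: ld/RR
  rd: (w>>9)&0x7=0x6 → %r6
  rs: (w>>6)&0x7=0x3 → %r3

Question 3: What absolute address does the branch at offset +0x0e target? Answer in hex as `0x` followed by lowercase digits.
[0e] fc 3f → 0x3ffc
  op=0x3ffc>>12=0x3 ⇒ jsr (J)
  imm: (w>>0)&0xfff=0xffc (s12→-4) → $-4
  target = base 0x2556 + off 0x0e + 2 + imm -4 = 0x2562

0x2562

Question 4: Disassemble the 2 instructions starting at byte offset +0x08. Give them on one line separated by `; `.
ld %r5, %r1; ld %r2, %r6

+0x08: 40 ca ⇒ word 0xca40 (little)
  top 4b → 0xc → ld [RR]
  rd@[11:9]=0x5 ⇒ %r5
  rs@[8:6]=0x1 ⇒ %r1
+0x0a: 80 c5 ⇒ word 0xc580 (little)
  top 4b → 0xc → ld [RR]
  rd@[11:9]=0x2 ⇒ %r2
  rs@[8:6]=0x6 ⇒ %r6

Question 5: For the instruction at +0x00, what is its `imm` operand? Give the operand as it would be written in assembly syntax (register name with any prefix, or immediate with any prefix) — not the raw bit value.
$460

off 0x00: read cc b5 as little → 0xb5cc
  top 4b → 0xb → cpi [RI]
  rd: (w>>9)&0x7=0x2 → %r2
  imm: (w>>0)&0x1ff=0x1cc → $460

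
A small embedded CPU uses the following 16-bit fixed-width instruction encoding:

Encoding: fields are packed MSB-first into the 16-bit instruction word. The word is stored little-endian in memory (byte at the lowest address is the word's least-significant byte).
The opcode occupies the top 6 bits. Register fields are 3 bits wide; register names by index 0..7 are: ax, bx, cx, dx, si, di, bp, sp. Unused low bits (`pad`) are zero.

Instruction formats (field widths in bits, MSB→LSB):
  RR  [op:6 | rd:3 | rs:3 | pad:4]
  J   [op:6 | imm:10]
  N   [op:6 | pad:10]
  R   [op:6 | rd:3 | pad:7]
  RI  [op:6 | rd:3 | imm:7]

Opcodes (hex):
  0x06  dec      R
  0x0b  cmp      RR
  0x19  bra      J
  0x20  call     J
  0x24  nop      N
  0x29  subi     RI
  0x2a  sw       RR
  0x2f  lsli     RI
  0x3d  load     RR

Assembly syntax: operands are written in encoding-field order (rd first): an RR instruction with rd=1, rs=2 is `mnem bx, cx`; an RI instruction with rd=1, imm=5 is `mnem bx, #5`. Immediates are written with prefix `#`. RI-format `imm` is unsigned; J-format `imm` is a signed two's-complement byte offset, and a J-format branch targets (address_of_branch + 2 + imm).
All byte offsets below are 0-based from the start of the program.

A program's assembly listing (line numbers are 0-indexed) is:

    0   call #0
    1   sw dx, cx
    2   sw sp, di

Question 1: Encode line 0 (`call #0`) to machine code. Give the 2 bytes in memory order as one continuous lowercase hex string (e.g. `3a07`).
L0: call op=0x20:6|imm=0:10 ⇒ 0x8000 ⇒ little 00 80

0080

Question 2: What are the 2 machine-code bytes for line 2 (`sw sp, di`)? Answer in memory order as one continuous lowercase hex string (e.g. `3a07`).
line 2 (sw): pack op=0x2a:6|rd=7:3|rs=5:3|pad=0:4 = 0xabd0; little→ d0 ab

d0ab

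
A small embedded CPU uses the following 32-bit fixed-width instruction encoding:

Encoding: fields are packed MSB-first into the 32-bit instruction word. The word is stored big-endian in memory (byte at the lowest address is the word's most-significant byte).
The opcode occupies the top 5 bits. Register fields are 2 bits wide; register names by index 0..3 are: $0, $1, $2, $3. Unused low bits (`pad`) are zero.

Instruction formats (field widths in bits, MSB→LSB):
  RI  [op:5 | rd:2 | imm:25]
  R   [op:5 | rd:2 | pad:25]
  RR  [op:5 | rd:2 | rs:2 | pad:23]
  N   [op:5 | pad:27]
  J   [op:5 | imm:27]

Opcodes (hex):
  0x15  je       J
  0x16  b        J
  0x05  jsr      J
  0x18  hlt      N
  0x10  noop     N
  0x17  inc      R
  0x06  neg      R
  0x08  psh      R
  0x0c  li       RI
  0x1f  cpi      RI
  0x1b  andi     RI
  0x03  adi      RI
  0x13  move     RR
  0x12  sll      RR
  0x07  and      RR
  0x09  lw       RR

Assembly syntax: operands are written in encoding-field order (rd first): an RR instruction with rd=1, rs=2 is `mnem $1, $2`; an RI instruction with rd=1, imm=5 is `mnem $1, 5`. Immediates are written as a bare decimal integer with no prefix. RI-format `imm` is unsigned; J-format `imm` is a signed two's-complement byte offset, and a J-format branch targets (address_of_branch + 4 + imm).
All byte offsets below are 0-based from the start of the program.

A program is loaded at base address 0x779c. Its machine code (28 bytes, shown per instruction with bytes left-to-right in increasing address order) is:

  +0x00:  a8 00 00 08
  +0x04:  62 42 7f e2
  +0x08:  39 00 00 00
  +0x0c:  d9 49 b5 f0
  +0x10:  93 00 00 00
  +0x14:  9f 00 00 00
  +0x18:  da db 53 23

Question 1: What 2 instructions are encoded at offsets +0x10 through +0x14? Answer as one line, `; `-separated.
sll $1, $2; move $3, $2

[10] 93 00 00 00 → 0x93000000
  opcode bits[31:27]=0x12: sll/RR
  rd: (w>>25)&0x3=0x1 → $1
  rs: (w>>23)&0x3=0x2 → $2
[14] 9f 00 00 00 → 0x9f000000
  opcode bits[31:27]=0x13: move/RR
  rd: (w>>25)&0x3=0x3 → $3
  rs: (w>>23)&0x3=0x2 → $2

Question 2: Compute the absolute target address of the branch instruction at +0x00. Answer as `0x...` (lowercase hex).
0x77a8

[00] a8 00 00 08 → 0xa8000008
  top 5b → 0x15 → je [J]
  imm@[26:0]=0x8 ⇒ 8
  target = base 0x779c + off 0x00 + 4 + imm 8 = 0x77a8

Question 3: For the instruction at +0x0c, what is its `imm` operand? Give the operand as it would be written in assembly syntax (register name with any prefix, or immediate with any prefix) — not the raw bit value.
21607920

+0x0c: d9 49 b5 f0 ⇒ word 0xd949b5f0 (big)
  top 5b → 0x1b → andi [RI]
  rd: (w>>25)&0x3=0x0 → $0
  imm: (w>>0)&0x1ffffff=0x149b5f0 → 21607920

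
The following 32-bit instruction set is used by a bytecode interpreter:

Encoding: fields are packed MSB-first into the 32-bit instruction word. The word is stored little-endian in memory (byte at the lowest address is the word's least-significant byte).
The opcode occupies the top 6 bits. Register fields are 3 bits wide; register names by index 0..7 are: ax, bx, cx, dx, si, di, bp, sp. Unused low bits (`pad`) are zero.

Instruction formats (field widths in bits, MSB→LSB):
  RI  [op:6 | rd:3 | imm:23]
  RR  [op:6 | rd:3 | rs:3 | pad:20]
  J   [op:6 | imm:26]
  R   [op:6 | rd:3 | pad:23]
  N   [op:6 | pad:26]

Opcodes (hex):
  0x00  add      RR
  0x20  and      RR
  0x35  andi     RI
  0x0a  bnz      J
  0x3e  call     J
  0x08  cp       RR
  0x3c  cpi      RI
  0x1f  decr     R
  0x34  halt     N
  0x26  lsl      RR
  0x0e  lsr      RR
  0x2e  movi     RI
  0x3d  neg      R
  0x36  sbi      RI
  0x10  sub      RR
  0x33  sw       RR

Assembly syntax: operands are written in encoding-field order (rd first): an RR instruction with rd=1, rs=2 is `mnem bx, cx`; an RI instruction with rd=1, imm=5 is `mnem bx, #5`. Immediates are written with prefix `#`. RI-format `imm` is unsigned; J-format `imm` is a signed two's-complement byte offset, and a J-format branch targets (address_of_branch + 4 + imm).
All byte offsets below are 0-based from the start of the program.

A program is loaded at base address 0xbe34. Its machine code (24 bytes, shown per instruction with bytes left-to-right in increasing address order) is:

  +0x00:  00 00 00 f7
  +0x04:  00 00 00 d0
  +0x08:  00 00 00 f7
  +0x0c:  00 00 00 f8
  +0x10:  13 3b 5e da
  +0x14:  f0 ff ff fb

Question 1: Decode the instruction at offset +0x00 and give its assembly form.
off 0x00: read 00 00 00 f7 as little → 0xf7000000
  opcode bits[31:26]=0x3d: neg/R
  [25:23] rd=6 = bp

neg bp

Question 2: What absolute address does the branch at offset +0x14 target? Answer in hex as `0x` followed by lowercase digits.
0xbe3c

[14] f0 ff ff fb → 0xfbfffff0
  op=0xfbfffff0>>26=0x3e ⇒ call (J)
  [25:0] imm=67108848 (s26→-16) = #-16
  target = base 0xbe34 + off 0x14 + 4 + imm -16 = 0xbe3c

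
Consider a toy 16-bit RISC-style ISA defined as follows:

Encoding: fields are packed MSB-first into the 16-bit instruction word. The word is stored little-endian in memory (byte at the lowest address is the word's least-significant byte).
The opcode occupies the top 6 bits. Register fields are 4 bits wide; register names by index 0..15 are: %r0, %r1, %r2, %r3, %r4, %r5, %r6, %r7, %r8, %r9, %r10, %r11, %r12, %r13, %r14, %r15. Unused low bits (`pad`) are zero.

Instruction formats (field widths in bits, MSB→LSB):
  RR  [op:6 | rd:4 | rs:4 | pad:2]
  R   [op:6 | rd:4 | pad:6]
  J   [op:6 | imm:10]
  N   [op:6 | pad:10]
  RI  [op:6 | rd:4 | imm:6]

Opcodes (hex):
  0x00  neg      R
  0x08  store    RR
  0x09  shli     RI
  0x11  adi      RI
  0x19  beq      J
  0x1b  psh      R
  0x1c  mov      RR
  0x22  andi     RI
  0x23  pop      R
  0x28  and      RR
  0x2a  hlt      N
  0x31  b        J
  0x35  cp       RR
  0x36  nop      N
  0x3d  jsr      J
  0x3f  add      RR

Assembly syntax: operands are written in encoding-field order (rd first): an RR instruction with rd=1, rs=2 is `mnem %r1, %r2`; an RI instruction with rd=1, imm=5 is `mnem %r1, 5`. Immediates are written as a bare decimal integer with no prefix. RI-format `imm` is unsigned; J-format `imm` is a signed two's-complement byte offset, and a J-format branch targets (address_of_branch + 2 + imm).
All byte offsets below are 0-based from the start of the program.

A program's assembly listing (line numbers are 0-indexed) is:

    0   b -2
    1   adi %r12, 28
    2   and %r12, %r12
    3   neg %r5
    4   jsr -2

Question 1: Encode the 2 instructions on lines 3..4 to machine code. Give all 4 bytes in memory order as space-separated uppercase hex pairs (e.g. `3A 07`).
40 01 FE F7

L3: neg op=0x0:6|rd=5:4|pad=0:6 ⇒ 0x0140 ⇒ little 40 01
L4: jsr op=0x3d:6|imm=-2:10 ⇒ 0xf7fe ⇒ little fe f7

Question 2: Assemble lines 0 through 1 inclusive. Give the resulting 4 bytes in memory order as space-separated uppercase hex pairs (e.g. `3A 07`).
0. b fields op=0x31:6|imm=-2:10 → word c7feh → fe c7
1. adi fields op=0x11:6|rd=12:4|imm=28:6 → word 471ch → 1c 47

FE C7 1C 47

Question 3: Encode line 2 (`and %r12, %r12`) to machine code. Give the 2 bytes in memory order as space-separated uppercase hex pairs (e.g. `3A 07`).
line 2 (and): pack op=0x28:6|rd=12:4|rs=12:4|pad=0:2 = 0xa330; little→ 30 a3

30 A3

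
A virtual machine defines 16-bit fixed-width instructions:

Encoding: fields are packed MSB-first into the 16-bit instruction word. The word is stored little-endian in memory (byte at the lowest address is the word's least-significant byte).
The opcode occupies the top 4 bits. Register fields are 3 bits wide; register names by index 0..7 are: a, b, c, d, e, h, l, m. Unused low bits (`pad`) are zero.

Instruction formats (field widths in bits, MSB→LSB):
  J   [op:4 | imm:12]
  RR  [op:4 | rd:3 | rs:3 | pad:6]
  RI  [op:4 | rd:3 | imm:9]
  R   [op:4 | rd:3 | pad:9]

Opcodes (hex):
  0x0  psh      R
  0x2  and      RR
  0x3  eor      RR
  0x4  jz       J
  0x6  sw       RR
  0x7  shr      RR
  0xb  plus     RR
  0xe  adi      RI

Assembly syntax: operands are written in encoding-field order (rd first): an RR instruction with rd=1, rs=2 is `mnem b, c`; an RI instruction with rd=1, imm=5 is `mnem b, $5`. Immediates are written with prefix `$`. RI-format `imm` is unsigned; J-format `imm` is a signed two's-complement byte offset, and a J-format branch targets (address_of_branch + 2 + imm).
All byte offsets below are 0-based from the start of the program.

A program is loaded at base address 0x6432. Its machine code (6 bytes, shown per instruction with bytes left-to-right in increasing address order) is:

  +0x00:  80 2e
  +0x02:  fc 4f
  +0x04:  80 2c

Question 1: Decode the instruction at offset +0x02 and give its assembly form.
+0x02: fc 4f ⇒ word 0x4ffc (little)
  op=0x4ffc>>12=0x4 ⇒ jz (J)
  [11:0] imm=4092 (s12→-4) = $-4

jz $-4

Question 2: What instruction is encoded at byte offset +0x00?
+0x00: 80 2e ⇒ word 0x2e80 (little)
  opcode bits[15:12]=0x2: and/RR
  rd: (w>>9)&0x7=0x7 → m
  rs: (w>>6)&0x7=0x2 → c

and m, c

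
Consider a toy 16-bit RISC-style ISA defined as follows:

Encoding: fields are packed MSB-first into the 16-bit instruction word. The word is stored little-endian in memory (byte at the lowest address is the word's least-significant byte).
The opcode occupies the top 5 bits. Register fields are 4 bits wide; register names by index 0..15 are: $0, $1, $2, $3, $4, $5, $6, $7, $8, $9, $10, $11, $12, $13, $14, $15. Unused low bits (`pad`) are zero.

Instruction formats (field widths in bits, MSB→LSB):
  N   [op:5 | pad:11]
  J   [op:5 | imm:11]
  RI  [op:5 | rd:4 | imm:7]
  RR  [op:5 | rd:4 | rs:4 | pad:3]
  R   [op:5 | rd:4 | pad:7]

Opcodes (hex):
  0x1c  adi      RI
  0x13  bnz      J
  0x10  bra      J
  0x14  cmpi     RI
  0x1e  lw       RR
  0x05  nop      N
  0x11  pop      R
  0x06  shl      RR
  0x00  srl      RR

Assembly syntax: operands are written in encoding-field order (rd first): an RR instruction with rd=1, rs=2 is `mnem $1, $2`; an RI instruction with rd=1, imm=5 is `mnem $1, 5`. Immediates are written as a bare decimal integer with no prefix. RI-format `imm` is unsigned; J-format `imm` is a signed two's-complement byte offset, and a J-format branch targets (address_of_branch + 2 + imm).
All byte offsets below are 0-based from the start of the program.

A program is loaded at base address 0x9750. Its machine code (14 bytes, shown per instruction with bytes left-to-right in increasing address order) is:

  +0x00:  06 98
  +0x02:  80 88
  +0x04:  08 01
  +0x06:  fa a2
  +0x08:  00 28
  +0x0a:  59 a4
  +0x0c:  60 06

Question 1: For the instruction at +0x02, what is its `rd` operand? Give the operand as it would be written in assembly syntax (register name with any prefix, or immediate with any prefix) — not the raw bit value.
@+02  little-endian(80 88) = 0x8880
  op=0x8880>>11=0x11 ⇒ pop (R)
  rd: (w>>7)&0xf=0x1 → $1

$1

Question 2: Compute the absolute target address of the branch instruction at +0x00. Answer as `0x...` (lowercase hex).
[00] 06 98 → 0x9806
  top 5b → 0x13 → bnz [J]
  imm@[10:0]=0x6 ⇒ 6
  target = base 0x9750 + off 0x00 + 2 + imm 6 = 0x9758

0x9758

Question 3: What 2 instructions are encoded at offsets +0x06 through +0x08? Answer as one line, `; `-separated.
cmpi $5, 122; nop

off 0x06: read fa a2 as little → 0xa2fa
  top 5b → 0x14 → cmpi [RI]
  rd: (w>>7)&0xf=0x5 → $5
  imm: (w>>0)&0x7f=0x7a → 122
off 0x08: read 00 28 as little → 0x2800
  top 5b → 0x5 → nop [N]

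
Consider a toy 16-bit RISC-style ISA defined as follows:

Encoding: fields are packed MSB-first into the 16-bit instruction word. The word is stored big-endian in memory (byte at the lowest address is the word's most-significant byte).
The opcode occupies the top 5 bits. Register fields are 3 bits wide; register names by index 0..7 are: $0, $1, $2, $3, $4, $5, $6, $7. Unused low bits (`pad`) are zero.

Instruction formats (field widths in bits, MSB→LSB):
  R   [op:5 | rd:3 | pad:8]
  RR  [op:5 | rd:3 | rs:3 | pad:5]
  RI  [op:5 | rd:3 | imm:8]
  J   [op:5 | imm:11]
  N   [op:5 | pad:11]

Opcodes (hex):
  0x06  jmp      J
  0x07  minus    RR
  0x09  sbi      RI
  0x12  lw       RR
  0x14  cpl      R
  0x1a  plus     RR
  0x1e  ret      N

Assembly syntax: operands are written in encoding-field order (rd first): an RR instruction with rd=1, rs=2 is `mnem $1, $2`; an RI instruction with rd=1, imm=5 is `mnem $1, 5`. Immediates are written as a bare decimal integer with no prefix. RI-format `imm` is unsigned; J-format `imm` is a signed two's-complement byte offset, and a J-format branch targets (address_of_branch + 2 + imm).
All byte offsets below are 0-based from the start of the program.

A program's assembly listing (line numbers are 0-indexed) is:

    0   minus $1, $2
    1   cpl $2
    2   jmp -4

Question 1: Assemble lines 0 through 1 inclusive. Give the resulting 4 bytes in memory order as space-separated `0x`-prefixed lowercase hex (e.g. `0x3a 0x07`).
L0: minus op=0x7:5|rd=1:3|rs=2:3|pad=0:5 ⇒ 0x3940 ⇒ big 39 40
L1: cpl op=0x14:5|rd=2:3|pad=0:8 ⇒ 0xa200 ⇒ big a2 00

0x39 0x40 0xa2 0x00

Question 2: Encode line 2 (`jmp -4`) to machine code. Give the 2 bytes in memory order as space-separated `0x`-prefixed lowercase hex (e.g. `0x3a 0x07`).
2. jmp fields op=0x6:5|imm=-4:11 → word 37fch → 37 fc

0x37 0xfc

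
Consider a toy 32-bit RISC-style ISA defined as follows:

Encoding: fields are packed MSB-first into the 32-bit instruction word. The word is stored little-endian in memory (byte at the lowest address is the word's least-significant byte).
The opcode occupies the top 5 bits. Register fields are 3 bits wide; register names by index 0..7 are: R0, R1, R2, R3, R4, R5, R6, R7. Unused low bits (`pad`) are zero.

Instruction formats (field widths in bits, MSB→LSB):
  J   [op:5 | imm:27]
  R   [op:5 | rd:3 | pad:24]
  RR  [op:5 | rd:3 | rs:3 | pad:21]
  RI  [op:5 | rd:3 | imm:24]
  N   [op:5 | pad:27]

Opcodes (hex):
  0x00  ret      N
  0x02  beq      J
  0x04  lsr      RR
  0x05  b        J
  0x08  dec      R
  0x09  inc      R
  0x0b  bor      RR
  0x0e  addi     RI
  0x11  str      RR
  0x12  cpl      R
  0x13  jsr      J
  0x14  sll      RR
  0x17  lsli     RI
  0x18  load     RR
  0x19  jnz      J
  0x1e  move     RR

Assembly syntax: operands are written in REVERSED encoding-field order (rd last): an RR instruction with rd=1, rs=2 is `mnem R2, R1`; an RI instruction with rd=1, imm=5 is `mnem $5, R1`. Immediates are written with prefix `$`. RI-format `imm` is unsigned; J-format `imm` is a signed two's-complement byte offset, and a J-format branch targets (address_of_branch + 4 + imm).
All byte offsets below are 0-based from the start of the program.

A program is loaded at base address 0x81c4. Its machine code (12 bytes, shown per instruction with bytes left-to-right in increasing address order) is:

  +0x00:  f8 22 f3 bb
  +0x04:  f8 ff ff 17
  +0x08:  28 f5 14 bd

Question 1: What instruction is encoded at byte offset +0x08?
lsli $1373480, R5

off 0x08: read 28 f5 14 bd as little → 0xbd14f528
  opcode bits[31:27]=0x17: lsli/RI
  rd@[26:24]=0x5 ⇒ R5
  imm@[23:0]=0x14f528 ⇒ $1373480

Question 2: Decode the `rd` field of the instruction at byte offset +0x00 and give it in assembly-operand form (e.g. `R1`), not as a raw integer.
R3

+0x00: f8 22 f3 bb ⇒ word 0xbbf322f8 (little)
  opcode bits[31:27]=0x17: lsli/RI
  rd@[26:24]=0x3 ⇒ R3
  imm@[23:0]=0xf322f8 ⇒ $15934200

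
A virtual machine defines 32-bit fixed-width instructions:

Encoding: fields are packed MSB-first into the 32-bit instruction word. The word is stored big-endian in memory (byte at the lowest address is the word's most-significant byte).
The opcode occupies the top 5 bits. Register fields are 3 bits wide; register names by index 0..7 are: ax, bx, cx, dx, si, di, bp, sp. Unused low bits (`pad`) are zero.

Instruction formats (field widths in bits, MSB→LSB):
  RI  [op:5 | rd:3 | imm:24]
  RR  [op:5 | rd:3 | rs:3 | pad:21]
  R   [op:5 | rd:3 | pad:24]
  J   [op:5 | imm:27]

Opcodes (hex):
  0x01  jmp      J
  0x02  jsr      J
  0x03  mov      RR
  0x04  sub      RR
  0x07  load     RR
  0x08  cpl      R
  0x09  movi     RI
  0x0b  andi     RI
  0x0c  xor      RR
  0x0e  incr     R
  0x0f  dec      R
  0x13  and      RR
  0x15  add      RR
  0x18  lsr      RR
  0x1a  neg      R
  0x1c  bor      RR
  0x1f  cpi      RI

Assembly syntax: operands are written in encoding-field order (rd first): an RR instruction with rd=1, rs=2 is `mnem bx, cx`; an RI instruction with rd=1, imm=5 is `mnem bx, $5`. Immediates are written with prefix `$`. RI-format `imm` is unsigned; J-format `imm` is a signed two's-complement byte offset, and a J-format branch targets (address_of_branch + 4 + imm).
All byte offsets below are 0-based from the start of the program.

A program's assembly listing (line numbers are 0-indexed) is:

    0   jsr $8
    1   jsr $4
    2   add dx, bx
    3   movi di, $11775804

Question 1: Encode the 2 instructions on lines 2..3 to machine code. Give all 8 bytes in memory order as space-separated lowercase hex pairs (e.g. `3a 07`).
ab 20 00 00 4d b3 af 3c

2. add fields op=0x15:5|rd=3:3|rs=1:3|pad=0:21 → word ab200000h → ab 20 00 00
3. movi fields op=0x9:5|rd=5:3|imm=11775804:24 → word 4db3af3ch → 4d b3 af 3c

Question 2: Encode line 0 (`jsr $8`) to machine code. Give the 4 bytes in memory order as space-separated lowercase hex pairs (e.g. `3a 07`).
L0: jsr op=0x2:5|imm=8:27 ⇒ 0x10000008 ⇒ big 10 00 00 08

10 00 00 08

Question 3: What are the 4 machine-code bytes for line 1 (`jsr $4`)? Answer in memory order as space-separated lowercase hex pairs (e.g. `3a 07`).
L1: jsr op=0x2:5|imm=4:27 ⇒ 0x10000004 ⇒ big 10 00 00 04

10 00 00 04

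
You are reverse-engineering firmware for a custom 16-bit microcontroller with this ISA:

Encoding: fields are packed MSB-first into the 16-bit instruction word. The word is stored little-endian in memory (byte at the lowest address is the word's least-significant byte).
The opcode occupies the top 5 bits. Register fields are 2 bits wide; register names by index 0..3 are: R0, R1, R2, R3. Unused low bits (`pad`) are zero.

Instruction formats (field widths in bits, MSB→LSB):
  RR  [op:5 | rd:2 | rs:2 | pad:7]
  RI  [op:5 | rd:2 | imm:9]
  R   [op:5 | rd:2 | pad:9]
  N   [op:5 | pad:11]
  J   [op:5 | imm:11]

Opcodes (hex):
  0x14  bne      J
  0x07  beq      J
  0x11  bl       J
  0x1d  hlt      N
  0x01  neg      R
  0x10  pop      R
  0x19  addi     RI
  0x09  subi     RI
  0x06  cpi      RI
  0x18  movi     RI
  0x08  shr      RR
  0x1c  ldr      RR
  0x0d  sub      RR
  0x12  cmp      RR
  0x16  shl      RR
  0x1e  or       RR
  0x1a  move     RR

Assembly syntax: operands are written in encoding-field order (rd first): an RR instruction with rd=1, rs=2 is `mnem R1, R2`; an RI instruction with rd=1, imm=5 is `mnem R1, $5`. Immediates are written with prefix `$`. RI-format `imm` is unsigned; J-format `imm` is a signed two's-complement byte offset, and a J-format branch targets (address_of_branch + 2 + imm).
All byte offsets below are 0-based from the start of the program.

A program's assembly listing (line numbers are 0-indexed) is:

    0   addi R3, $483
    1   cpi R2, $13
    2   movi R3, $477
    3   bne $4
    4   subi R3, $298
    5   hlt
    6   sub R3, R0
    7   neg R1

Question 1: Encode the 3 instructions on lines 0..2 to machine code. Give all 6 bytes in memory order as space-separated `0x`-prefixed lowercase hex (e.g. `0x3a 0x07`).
0xe3 0xcf 0x0d 0x34 0xdd 0xc7

line 0 (addi): pack op=0x19:5|rd=3:2|imm=483:9 = 0xcfe3; little→ e3 cf
line 1 (cpi): pack op=0x6:5|rd=2:2|imm=13:9 = 0x340d; little→ 0d 34
line 2 (movi): pack op=0x18:5|rd=3:2|imm=477:9 = 0xc7dd; little→ dd c7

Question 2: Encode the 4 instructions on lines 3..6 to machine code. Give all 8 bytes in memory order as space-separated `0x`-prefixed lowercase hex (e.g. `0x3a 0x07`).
0x04 0xa0 0x2a 0x4f 0x00 0xe8 0x00 0x6e

line 3 (bne): pack op=0x14:5|imm=4:11 = 0xa004; little→ 04 a0
line 4 (subi): pack op=0x9:5|rd=3:2|imm=298:9 = 0x4f2a; little→ 2a 4f
line 5 (hlt): pack op=0x1d:5|pad=0:11 = 0xe800; little→ 00 e8
line 6 (sub): pack op=0xd:5|rd=3:2|rs=0:2|pad=0:7 = 0x6e00; little→ 00 6e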